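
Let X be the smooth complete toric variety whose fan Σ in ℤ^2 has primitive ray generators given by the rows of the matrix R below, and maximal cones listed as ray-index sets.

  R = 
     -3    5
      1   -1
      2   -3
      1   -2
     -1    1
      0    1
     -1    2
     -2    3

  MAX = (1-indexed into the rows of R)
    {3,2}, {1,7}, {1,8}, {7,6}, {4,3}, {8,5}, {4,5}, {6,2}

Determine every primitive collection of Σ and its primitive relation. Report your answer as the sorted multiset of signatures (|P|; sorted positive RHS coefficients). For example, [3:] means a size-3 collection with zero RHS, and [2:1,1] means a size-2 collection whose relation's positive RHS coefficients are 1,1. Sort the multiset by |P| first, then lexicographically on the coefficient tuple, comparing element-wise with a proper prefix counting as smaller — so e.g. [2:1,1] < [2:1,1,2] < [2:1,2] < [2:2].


20 minimal non-faces of Δ(Σ) (on 8 rays):

  P = {2,5}:  v_{2} + v_{5} = 0  so sig = [2:]
  P = {3,8}:  v_{3} + v_{8} = 0  so sig = [2:]
  P = {4,7}:  v_{4} + v_{7} = 0  so sig = [2:]
  P = {1,3}:  v_{1} + v_{3} = v_{7}  so sig = [2:1]
  P = {1,4}:  v_{1} + v_{4} = v_{8}  so sig = [2:1]
  P = {2,4}:  v_{2} + v_{4} = v_{3}  so sig = [2:1]
  P = {2,7}:  v_{2} + v_{7} = v_{6}  so sig = [2:1]
  P = {2,8}:  v_{2} + v_{8} = v_{7}  so sig = [2:1]
  P = {3,5}:  v_{3} + v_{5} = v_{4}  so sig = [2:1]
  P = {3,7}:  v_{3} + v_{7} = v_{2}  so sig = [2:1]
  P = {4,6}:  v_{4} + v_{6} = v_{2}  so sig = [2:1]
  P = {4,8}:  v_{4} + v_{8} = v_{5}  so sig = [2:1]
  P = {5,6}:  v_{5} + v_{6} = v_{7}  so sig = [2:1]
  P = {5,7}:  v_{5} + v_{7} = v_{8}  so sig = [2:1]
  P = {7,8}:  v_{7} + v_{8} = v_{1}  so sig = [2:1]
  P = {1,2}:  v_{1} + v_{2} = 2·v_{7}  so sig = [2:2]
  P = {1,5}:  v_{1} + v_{5} = 2·v_{8}  so sig = [2:2]
  P = {3,6}:  v_{3} + v_{6} = 2·v_{2}  so sig = [2:2]
  P = {6,8}:  v_{6} + v_{8} = 2·v_{7}  so sig = [2:2]
  P = {1,6}:  v_{1} + v_{6} = 3·v_{7}  so sig = [2:3]

Sorted signature multiset PRS(X):
    [2:]
    [2:]
    [2:]
    [2:1]
    [2:1]
    [2:1]
    [2:1]
    [2:1]
    [2:1]
    [2:1]
    [2:1]
    [2:1]
    [2:1]
    [2:1]
    [2:1]
    [2:2]
    [2:2]
    [2:2]
    [2:2]
    [2:3]


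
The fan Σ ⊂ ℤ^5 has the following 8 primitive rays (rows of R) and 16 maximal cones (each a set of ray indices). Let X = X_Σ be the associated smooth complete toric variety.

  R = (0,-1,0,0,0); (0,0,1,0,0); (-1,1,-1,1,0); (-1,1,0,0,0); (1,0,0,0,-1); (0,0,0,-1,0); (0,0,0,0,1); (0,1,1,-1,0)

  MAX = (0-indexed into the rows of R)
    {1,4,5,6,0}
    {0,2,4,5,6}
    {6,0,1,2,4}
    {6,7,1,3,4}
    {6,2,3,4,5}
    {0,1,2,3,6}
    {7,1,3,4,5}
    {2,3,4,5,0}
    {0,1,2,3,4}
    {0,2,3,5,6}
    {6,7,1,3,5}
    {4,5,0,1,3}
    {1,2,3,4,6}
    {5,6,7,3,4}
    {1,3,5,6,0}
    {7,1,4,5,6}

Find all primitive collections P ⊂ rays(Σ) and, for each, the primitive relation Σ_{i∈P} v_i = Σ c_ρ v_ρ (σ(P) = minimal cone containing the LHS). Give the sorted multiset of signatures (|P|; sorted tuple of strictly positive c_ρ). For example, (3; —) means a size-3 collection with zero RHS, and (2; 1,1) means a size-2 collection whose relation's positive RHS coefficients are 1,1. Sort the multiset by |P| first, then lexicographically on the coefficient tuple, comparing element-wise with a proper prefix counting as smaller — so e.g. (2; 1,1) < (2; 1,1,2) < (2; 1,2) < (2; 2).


|primitive collections| = 5. Relations:

  P={0,7}:  v_{0} + v_{7} = v_{1} + v_{5}  ⟹  sig = (2; 1,1)
  P={2,7}:  v_{2} + v_{7} = 2·v_{3} + v_{4} + v_{6}  ⟹  sig = (2; 1,1,2)
  P={1,2,5}:  v_{1} + v_{2} + v_{5} = v_{3}  ⟹  sig = (3; 1)
  P={0,3,4,6}:  v_{0} + v_{3} + v_{4} + v_{6} = 0  ⟹  sig = (4; —)
  P={1,3,4,5,6}:  v_{1} + v_{3} + v_{4} + v_{5} + v_{6} = v_{7}  ⟹  sig = (5; 1)

Signatures (|P|; sorted positive RHS coefficients), sorted:
    (2; 1,1)
    (2; 1,1,2)
    (3; 1)
    (4; —)
    (5; 1)


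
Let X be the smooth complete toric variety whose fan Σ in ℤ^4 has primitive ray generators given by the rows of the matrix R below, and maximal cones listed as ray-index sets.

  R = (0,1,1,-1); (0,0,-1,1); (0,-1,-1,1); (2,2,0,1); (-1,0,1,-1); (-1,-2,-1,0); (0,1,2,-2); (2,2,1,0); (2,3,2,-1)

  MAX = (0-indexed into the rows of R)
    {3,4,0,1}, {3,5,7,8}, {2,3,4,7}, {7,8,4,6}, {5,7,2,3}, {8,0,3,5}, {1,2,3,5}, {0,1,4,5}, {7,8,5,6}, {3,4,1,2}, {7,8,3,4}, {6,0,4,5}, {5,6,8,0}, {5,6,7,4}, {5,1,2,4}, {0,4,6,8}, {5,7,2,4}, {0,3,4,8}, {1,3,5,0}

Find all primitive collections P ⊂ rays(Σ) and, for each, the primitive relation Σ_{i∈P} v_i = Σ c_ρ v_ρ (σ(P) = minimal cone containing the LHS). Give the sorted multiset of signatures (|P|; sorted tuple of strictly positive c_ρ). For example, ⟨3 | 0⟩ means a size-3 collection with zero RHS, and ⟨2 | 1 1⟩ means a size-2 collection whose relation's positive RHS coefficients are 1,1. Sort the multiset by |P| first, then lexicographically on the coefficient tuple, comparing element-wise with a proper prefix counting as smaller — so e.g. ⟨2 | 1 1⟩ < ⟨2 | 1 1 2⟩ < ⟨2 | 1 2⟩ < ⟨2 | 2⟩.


|primitive collections| = 10. Relations:

  {0,2}:  v_{0} + v_{2} = 0 — sig = ⟨2 | 0⟩
  {0,7}:  v_{0} + v_{7} = v_{8} — sig = ⟨2 | 1⟩
  {1,6}:  v_{1} + v_{6} = v_{0} — sig = ⟨2 | 1⟩
  {1,7}:  v_{1} + v_{7} = v_{3} — sig = ⟨2 | 1⟩
  {2,8}:  v_{2} + v_{8} = v_{7} — sig = ⟨2 | 1⟩
  {3,6}:  v_{3} + v_{6} = v_{8} — sig = ⟨2 | 1⟩
  {1,8}:  v_{1} + v_{8} = v_{0} + v_{3} — sig = ⟨2 | 1 1⟩
  {2,6}:  v_{2} + v_{6} = v_{4} + v_{5} + v_{7} — sig = ⟨2 | 1 1 1⟩
  {3,4,5}:  v_{3} + v_{4} + v_{5} = 0 — sig = ⟨3 | 0⟩
  {4,5,8}:  v_{4} + v_{5} + v_{8} = v_{6} — sig = ⟨3 | 1⟩

Signatures (|P|; sorted positive RHS coefficients), sorted:
    |P|=2: 8 collections, coeffs (), (1), (1), (1), (1), (1), (1,1), (1,1,1)
    |P|=3: 2 collections, coeffs (), (1)


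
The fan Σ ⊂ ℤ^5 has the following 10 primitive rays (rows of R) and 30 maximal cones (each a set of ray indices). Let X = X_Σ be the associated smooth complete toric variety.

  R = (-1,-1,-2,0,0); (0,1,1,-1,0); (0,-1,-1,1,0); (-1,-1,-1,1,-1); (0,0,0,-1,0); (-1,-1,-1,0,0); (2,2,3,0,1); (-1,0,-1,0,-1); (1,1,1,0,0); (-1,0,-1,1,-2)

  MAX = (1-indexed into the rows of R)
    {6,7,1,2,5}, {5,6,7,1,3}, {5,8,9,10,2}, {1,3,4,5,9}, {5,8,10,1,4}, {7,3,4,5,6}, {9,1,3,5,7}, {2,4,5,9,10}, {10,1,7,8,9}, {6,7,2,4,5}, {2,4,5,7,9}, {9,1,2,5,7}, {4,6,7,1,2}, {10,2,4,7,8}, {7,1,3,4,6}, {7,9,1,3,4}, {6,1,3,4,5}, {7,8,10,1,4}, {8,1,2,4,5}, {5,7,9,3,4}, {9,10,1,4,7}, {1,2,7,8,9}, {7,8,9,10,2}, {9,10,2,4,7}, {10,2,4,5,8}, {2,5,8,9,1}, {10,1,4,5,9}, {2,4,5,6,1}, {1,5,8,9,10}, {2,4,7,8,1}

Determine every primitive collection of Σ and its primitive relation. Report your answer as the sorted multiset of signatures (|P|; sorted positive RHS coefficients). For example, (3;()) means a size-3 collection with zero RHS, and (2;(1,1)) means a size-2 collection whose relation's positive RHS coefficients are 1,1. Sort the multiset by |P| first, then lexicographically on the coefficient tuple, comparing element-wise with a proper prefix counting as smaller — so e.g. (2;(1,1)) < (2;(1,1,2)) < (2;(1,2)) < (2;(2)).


Minimal non-faces — 12 found among 10 rays, 30 max cones:

  • {2,3}:  v_{2} + v_{3} = 0  ⟹  sig = (2;())
  • {6,9}:  v_{6} + v_{9} = 0  ⟹  sig = (2;())
  • {6,10}:  v_{6} + v_{10} = v_{4} + v_{8}  ⟹  sig = (2;(1,1))
  • {3,8}:  v_{3} + v_{8} = v_{1} + v_{4} + v_{9}  ⟹  sig = (2;(1,1,1))
  • {6,8}:  v_{6} + v_{8} = v_{1} + v_{2} + v_{4}  ⟹  sig = (2;(1,1,1))
  • {3,10}:  v_{3} + v_{10} = v_{1} + 2·v_{4} + 2·v_{9}  ⟹  sig = (2;(1,2,2))
  • {4,8,9}:  v_{4} + v_{8} + v_{9} = v_{10}  ⟹  sig = (3;(1))
  • {5,7,8}:  v_{5} + v_{7} + v_{8} = v_{2} + v_{9}  ⟹  sig = (3;(1,1))
  • {5,7,10}:  v_{5} + v_{7} + v_{10} = v_{2} + v_{4} + 2·v_{9}  ⟹  sig = (3;(1,1,2))
  • {1,2,10}:  v_{1} + v_{2} + v_{10} = 2·v_{8}  ⟹  sig = (3;(2))
  • {1,4,5,7}:  v_{1} + v_{4} + v_{5} + v_{7} = 0  ⟹  sig = (4;())
  • {1,2,4,9}:  v_{1} + v_{2} + v_{4} + v_{9} = v_{8}  ⟹  sig = (4;(1))

Signatures (|P|; sorted positive RHS coefficients), sorted:
    |P|=2: 6 collections, coeffs (), (), (1,1), (1,1,1), (1,1,1), (1,2,2)
    |P|=3: 4 collections, coeffs (1), (1,1), (1,1,2), (2)
    |P|=4: 2 collections, coeffs (), (1)


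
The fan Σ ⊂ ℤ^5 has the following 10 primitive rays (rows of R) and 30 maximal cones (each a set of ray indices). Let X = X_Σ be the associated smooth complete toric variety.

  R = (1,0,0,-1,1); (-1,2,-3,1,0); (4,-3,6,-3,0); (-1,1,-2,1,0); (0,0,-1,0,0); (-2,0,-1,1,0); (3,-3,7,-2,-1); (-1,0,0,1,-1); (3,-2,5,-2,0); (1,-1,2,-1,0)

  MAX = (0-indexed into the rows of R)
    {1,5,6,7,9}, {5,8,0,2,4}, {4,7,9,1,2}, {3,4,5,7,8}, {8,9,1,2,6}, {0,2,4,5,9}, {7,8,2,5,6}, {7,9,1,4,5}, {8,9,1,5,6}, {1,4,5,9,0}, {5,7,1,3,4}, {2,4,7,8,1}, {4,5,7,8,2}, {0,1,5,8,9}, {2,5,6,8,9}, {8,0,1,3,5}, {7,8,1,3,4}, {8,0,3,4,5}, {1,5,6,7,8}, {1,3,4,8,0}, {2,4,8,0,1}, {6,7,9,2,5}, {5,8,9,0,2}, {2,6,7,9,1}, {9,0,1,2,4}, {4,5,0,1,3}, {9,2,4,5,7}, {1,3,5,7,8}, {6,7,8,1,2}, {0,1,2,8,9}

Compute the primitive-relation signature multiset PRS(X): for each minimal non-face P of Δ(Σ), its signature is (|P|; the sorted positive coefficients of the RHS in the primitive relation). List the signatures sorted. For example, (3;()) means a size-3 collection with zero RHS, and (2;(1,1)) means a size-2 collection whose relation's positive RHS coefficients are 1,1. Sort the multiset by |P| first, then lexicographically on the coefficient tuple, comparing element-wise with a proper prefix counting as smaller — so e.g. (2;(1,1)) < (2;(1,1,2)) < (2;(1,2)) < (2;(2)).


Δ(Σ) — 10 vertices, 10 min non-faces:

  P = {0,7}:  v_{0} + v_{7} = 0 ; sig = (2;())
  P = {3,9}:  v_{3} + v_{9} = 0 ; sig = (2;())
  P = {0,6}:  v_{0} + v_{6} = v_{8} + v_{9} ; sig = (2;(1,1))
  P = {2,3}:  v_{2} + v_{3} = v_{4} + v_{8} ; sig = (2;(1,1))
  P = {3,6}:  v_{3} + v_{6} = v_{7} + v_{8} ; sig = (2;(1,1))
  P = {4,6}:  v_{4} + v_{6} = v_{2} + v_{7} ; sig = (2;(1,1))
  P = {1,2,5}:  v_{1} + v_{2} + v_{5} = v_{9} ; sig = (3;(1))
  P = {4,8,9}:  v_{4} + v_{8} + v_{9} = v_{2} ; sig = (3;(1))
  P = {7,8,9}:  v_{7} + v_{8} + v_{9} = v_{6} ; sig = (3;(1))
  P = {1,4,5,8}:  v_{1} + v_{4} + v_{5} + v_{8} = 0 ; sig = (4;())

Hence PRS(X_Σ) =
    |P|=2: 6 collections, coeffs (), (), (1,1), (1,1), (1,1), (1,1)
    |P|=3: 3 collections, coeffs (1), (1), (1)
    |P|=4: 1 collection, coeffs ()


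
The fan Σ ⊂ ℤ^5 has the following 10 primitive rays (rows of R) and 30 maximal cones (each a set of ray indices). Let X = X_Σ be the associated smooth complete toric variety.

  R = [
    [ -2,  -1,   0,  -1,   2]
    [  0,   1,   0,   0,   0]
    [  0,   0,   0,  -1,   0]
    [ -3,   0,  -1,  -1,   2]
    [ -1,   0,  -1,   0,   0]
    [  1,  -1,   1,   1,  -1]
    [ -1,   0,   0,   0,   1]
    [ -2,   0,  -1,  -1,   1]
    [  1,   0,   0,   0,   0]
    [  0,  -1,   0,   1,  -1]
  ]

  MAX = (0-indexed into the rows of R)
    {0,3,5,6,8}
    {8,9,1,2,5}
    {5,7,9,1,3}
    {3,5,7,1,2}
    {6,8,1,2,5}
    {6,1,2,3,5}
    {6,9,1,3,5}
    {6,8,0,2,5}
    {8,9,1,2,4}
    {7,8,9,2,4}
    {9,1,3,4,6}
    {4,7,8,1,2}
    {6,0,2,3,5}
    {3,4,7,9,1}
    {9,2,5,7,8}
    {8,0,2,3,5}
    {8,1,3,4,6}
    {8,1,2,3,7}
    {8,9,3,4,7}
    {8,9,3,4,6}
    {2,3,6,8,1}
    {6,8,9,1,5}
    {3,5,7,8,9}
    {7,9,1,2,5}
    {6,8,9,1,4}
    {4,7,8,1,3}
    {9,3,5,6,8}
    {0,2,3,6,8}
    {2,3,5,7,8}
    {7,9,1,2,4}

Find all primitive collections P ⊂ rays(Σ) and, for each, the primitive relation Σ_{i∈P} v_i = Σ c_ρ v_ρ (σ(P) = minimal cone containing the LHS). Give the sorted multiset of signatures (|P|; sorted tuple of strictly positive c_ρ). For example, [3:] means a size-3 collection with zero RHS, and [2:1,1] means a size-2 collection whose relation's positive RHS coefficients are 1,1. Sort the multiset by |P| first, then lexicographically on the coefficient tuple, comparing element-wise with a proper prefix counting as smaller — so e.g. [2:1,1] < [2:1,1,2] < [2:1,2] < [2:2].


Minimal non-faces — 15 found among 10 rays, 30 max cones:

  • {4,5}:  v_{4} + v_{5} = v_{9} — sig = [2:1]
  • {6,7}:  v_{6} + v_{7} = v_{3} — sig = [2:1]
  • {0,4}:  v_{0} + v_{4} = v_{3} + v_{5} + v_{7} + v_{8} — sig = [2:1,1,1,1]
  • {0,7}:  v_{0} + v_{7} = v_{2} + 2·v_{3} + v_{5} + v_{8} — sig = [2:1,1,1,2]
  • {0,9}:  v_{0} + v_{9} = v_{3} + 2·v_{5} + v_{7} + v_{8} — sig = [2:1,1,1,2]
  • {0,1}:  v_{0} + v_{1} = v_{2} + 2·v_{6} — sig = [2:1,2]
  • {2,4,6}:  v_{2} + v_{4} + v_{6} = v_{7} — sig = [3:1]
  • {2,6,9}:  v_{2} + v_{6} + v_{9} = v_{5} + v_{7} — sig = [3:1,1]
  • {2,3,9}:  v_{2} + v_{3} + v_{9} = v_{5} + 2·v_{7} — sig = [3:1,2]
  • {2,3,4}:  v_{2} + v_{3} + v_{4} = 2·v_{7} — sig = [3:2]
  • {1,5,7,8}:  v_{1} + v_{5} + v_{7} + v_{8} = 0 — sig = [4:]
  • {1,3,5,8}:  v_{1} + v_{3} + v_{5} + v_{8} = v_{6} — sig = [4:1]
  • {1,7,8,9}:  v_{1} + v_{7} + v_{8} + v_{9} = v_{4} — sig = [4:1]
  • {1,3,8,9}:  v_{1} + v_{3} + v_{8} + v_{9} = v_{4} + v_{6} — sig = [4:1,1]
  • {2,3,5,6,8}:  v_{2} + v_{3} + v_{5} + v_{6} + v_{8} = v_{0} — sig = [5:1]

Hence PRS(X_Σ) =
    |P|=2: 6 collections, coeffs (1), (1), (1,1,1,1), (1,1,1,2), (1,1,1,2), (1,2)
    |P|=3: 4 collections, coeffs (1), (1,1), (1,2), (2)
    |P|=4: 4 collections, coeffs (), (1), (1), (1,1)
    |P|=5: 1 collection, coeffs (1)


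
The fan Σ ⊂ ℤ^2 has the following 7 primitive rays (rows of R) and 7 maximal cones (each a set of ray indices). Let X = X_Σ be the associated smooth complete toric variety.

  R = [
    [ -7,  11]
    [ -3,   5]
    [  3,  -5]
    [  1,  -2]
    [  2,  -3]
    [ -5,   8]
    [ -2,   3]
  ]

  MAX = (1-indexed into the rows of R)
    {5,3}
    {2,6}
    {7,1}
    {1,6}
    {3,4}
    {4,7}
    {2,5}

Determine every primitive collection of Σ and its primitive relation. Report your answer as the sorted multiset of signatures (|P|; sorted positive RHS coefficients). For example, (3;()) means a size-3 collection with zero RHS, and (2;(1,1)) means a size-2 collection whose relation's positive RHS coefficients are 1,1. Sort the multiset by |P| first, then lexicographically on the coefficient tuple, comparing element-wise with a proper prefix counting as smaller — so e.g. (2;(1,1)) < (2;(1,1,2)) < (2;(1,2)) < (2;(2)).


Δ(Σ) — 7 vertices, 14 min non-faces:

  {2,3}:  v_{2} + v_{3} = 0  →  sig = (2;())
  {5,7}:  v_{5} + v_{7} = 0  →  sig = (2;())
  {1,5}:  v_{1} + v_{5} = v_{6}  →  sig = (2;(1))
  {2,4}:  v_{2} + v_{4} = v_{7}  →  sig = (2;(1))
  {2,7}:  v_{2} + v_{7} = v_{6}  →  sig = (2;(1))
  {3,6}:  v_{3} + v_{6} = v_{7}  →  sig = (2;(1))
  {3,7}:  v_{3} + v_{7} = v_{4}  →  sig = (2;(1))
  {4,5}:  v_{4} + v_{5} = v_{3}  →  sig = (2;(1))
  {5,6}:  v_{5} + v_{6} = v_{2}  →  sig = (2;(1))
  {6,7}:  v_{6} + v_{7} = v_{1}  →  sig = (2;(1))
  {1,2}:  v_{1} + v_{2} = 2·v_{6}  →  sig = (2;(2))
  {1,3}:  v_{1} + v_{3} = 2·v_{7}  →  sig = (2;(2))
  {4,6}:  v_{4} + v_{6} = 2·v_{7}  →  sig = (2;(2))
  {1,4}:  v_{1} + v_{4} = 3·v_{7}  →  sig = (2;(3))

Sorted signature multiset PRS(X):
    |P|=2: 14 collections, coeffs (), (), (1), (1), (1), (1), (1), (1), (1), (1), (2), (2), (2), (3)


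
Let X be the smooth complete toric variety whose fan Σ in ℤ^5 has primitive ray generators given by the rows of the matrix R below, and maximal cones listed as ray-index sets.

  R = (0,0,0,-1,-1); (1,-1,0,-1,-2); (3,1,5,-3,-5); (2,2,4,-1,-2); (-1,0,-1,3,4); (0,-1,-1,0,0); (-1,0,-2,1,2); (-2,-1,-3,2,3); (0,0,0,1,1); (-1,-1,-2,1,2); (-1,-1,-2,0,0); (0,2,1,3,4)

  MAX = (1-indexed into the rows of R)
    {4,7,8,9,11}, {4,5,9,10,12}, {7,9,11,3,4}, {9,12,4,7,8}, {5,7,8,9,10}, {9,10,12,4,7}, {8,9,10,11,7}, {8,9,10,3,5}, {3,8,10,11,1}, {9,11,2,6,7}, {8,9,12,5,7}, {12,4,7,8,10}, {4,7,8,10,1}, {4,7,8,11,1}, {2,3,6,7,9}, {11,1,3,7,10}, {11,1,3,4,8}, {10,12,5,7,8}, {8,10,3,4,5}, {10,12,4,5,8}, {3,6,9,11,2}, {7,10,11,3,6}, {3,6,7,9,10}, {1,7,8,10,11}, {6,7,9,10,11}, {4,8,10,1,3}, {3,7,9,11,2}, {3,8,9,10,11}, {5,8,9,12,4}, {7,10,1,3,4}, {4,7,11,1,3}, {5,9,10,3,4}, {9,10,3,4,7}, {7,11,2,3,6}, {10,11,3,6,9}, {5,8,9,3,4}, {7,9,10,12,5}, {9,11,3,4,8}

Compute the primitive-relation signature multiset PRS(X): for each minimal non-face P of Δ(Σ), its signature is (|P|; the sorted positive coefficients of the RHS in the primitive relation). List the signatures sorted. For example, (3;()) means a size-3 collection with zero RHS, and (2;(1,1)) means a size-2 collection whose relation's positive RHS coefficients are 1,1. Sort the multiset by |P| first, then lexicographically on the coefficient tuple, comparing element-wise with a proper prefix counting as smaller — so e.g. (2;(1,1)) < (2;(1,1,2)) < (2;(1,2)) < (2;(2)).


Δ(Σ) — 12 vertices, 25 min non-faces:

  P={1,9}:  v_{1} + v_{9} = 0  ⇒ sig = (2;())
  P={5,11}:  v_{5} + v_{11} = v_{8} + v_{9}  ⇒ sig = (2;(1,1))
  P={1,5}:  v_{1} + v_{5} = v_{4} + v_{8} + v_{10}  ⇒ sig = (2;(1,1,1))
  P={2,8}:  v_{2} + v_{8} = v_{6} + v_{9} + v_{11}  ⇒ sig = (2;(1,1,1))
  P={4,6}:  v_{4} + v_{6} = v_{3} + v_{7} + v_{9}  ⇒ sig = (2;(1,1,1))
  P={6,8}:  v_{6} + v_{8} = v_{9} + v_{10} + v_{11}  ⇒ sig = (2;(1,1,1))
  P={1,2}:  v_{1} + v_{2} = v_{3} + v_{6} + v_{7} + v_{11}  ⇒ sig = (2;(1,1,1,1))
  P={1,6}:  v_{1} + v_{6} = v_{3} + v_{7} + v_{10} + v_{11}  ⇒ sig = (2;(1,1,1,1))
  P={11,12}:  v_{11} + v_{12} = v_{4} + v_{7} + v_{8} + v_{9}  ⇒ sig = (2;(1,1,1,1))
  P={1,12}:  v_{1} + v_{12} = 2·v_{4} + v_{7} + v_{8} + v_{10}  ⇒ sig = (2;(1,1,1,2))
  P={6,12}:  v_{6} + v_{12} = v_{4} + v_{7} + 2·v_{9} + v_{10}  ⇒ sig = (2;(1,1,1,2))
  P={3,12}:  v_{3} + v_{12} = 2·v_{4} + v_{9} + v_{10}  ⇒ sig = (2;(1,1,2))
  P={2,5}:  v_{2} + v_{5} = v_{6} + 2·v_{9}  ⇒ sig = (2;(1,2))
  P={5,6}:  v_{5} + v_{6} = 2·v_{9} + v_{10}  ⇒ sig = (2;(1,2))
  P={2,4}:  v_{2} + v_{4} = 2·v_{3} + 2·v_{7} + 2·v_{9} + v_{11}  ⇒ sig = (2;(1,2,2,2))
  P={2,12}:  v_{2} + v_{12} = v_{3} + 2·v_{7} + 3·v_{9}  ⇒ sig = (2;(1,2,3))
  P={2,10}:  v_{2} + v_{10} = 2·v_{6}  ⇒ sig = (2;(2))
  P={3,7,8}:  v_{3} + v_{7} + v_{8} = 0  ⇒ sig = (3;())
  P={4,10,11}:  v_{4} + v_{10} + v_{11} = 0  ⇒ sig = (3;())
  P={4,5,7}:  v_{4} + v_{5} + v_{7} = v_{12}  ⇒ sig = (3;(1))
  P={3,5,7}:  v_{3} + v_{5} + v_{7} = v_{4} + v_{9} + v_{10}  ⇒ sig = (3;(1,1,1))
  P={4,8,9,10}:  v_{4} + v_{8} + v_{9} + v_{10} = v_{5}  ⇒ sig = (4;(1))
  P={8,9,10,12}:  v_{8} + v_{9} + v_{10} + v_{12} = 2·v_{5} + v_{7}  ⇒ sig = (4;(1,2))
  P={3,6,7,9,11}:  v_{3} + v_{6} + v_{7} + v_{9} + v_{11} = v_{2}  ⇒ sig = (5;(1))
  P={3,7,9,10,11}:  v_{3} + v_{7} + v_{9} + v_{10} + v_{11} = v_{6}  ⇒ sig = (5;(1))

Signatures (|P|; sorted positive RHS coefficients), sorted:
[(2;()), (2;(1,1)), (2;(1,1,1)), (2;(1,1,1)), (2;(1,1,1)), (2;(1,1,1)), (2;(1,1,1,1)), (2;(1,1,1,1)), (2;(1,1,1,1)), (2;(1,1,1,2)), (2;(1,1,1,2)), (2;(1,1,2)), (2;(1,2)), (2;(1,2)), (2;(1,2,2,2)), (2;(1,2,3)), (2;(2)), (3;()), (3;()), (3;(1)), (3;(1,1,1)), (4;(1)), (4;(1,2)), (5;(1)), (5;(1))]


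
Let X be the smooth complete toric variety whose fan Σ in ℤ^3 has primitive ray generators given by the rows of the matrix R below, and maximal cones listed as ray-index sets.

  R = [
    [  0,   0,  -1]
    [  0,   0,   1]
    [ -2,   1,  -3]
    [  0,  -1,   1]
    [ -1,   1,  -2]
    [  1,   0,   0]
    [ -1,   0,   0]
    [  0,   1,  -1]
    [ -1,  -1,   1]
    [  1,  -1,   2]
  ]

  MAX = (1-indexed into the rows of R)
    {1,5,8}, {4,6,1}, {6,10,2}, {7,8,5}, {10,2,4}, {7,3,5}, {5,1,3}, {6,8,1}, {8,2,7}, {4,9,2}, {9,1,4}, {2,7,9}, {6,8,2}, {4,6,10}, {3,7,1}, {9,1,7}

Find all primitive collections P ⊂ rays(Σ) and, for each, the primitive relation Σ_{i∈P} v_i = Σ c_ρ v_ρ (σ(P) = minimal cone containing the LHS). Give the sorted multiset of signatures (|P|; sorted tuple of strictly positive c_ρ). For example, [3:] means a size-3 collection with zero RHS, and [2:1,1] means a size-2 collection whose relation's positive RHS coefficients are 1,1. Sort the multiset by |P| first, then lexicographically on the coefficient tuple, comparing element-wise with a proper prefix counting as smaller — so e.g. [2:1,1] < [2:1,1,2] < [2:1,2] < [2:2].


Primitive collections (24):

  P = {1,2}:  v_{1} + v_{2} = 0  so sig = [2:]
  P = {4,8}:  v_{4} + v_{8} = 0  so sig = [2:]
  P = {5,10}:  v_{5} + v_{10} = 0  so sig = [2:]
  P = {6,7}:  v_{6} + v_{7} = 0  so sig = [2:]
  P = {4,7}:  v_{4} + v_{7} = v_{9}  so sig = [2:1]
  P = {6,9}:  v_{6} + v_{9} = v_{4}  so sig = [2:1]
  P = {8,9}:  v_{8} + v_{9} = v_{7}  so sig = [2:1]
  P = {1,10}:  v_{1} + v_{10} = v_{4} + v_{6}  so sig = [2:1,1]
  P = {2,3}:  v_{2} + v_{3} = v_{5} + v_{7}  so sig = [2:1,1]
  P = {2,5}:  v_{2} + v_{5} = v_{7} + v_{8}  so sig = [2:1,1]
  P = {3,6}:  v_{3} + v_{6} = v_{1} + v_{5}  so sig = [2:1,1]
  P = {3,10}:  v_{3} + v_{10} = v_{1} + v_{7}  so sig = [2:1,1]
  P = {4,5}:  v_{4} + v_{5} = v_{1} + v_{7}  so sig = [2:1,1]
  P = {5,6}:  v_{5} + v_{6} = v_{1} + v_{8}  so sig = [2:1,1]
  P = {7,10}:  v_{7} + v_{10} = v_{2} + v_{4}  so sig = [2:1,1]
  P = {8,10}:  v_{8} + v_{10} = v_{2} + v_{6}  so sig = [2:1,1]
  P = {5,9}:  v_{5} + v_{9} = v_{1} + 2·v_{7}  so sig = [2:1,2]
  P = {9,10}:  v_{9} + v_{10} = v_{2} + 2·v_{4}  so sig = [2:1,2]
  P = {3,8}:  v_{3} + v_{8} = 2·v_{5}  so sig = [2:2]
  P = {3,4}:  v_{3} + v_{4} = 2·v_{1} + 2·v_{7}  so sig = [2:2,2]
  P = {3,9}:  v_{3} + v_{9} = 2·v_{1} + 3·v_{7}  so sig = [2:2,3]
  P = {1,5,7}:  v_{1} + v_{5} + v_{7} = v_{3}  so sig = [3:1]
  P = {1,7,8}:  v_{1} + v_{7} + v_{8} = v_{5}  so sig = [3:1]
  P = {2,4,6}:  v_{2} + v_{4} + v_{6} = v_{10}  so sig = [3:1]

Hence PRS(X_Σ) =
    |P|=2: 21 collections, coeffs (), (), (), (), (1), (1), (1), (1,1), (1,1), (1,1), (1,1), (1,1), (1,1), (1,1), (1,1), (1,1), (1,2), (1,2), (2), (2,2), (2,3)
    |P|=3: 3 collections, coeffs (1), (1), (1)


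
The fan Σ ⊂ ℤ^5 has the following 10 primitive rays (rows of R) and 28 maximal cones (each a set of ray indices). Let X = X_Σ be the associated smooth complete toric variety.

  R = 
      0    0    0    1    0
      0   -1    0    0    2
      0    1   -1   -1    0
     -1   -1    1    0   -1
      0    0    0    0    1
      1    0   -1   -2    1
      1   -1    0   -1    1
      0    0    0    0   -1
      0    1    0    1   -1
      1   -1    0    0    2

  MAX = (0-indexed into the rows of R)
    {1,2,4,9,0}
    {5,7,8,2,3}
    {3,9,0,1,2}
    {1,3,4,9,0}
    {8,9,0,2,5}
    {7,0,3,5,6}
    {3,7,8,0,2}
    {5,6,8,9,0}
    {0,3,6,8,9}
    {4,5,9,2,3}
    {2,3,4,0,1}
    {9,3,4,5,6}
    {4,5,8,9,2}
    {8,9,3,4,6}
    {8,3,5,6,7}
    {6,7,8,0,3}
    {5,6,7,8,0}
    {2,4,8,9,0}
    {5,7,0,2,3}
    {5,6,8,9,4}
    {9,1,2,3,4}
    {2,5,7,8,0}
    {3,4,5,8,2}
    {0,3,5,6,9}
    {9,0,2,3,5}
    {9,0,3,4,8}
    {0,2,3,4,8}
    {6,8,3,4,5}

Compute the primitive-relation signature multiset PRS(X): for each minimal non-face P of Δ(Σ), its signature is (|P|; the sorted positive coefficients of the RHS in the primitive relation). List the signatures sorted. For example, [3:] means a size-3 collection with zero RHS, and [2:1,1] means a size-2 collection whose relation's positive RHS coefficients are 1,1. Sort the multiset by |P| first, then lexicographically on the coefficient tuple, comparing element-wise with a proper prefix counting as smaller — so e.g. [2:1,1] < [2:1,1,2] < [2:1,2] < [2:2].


Primitive collections (13):

  • {4,7}:  v_{4} + v_{7} = 0  so sig = [2:]
  • {2,6}:  v_{2} + v_{6} = v_{5}  so sig = [2:1]
  • {1,8}:  v_{1} + v_{8} = v_{0} + v_{4}  so sig = [2:1,1]
  • {7,9}:  v_{7} + v_{9} = v_{0} + v_{6}  so sig = [2:1,1]
  • {1,7}:  v_{1} + v_{7} = v_{0} + v_{2} + v_{3} + v_{9}  so sig = [2:1,1,1,1]
  • {1,6}:  v_{1} + v_{6} = v_{2} + v_{3} + 2·v_{9}  so sig = [2:1,1,2]
  • {1,5}:  v_{1} + v_{5} = 2·v_{2} + v_{3} + 2·v_{9}  so sig = [2:1,2,2]
  • {0,4,6}:  v_{0} + v_{4} + v_{6} = v_{9}  so sig = [3:1]
  • {0,4,5}:  v_{0} + v_{4} + v_{5} = v_{2} + v_{9}  so sig = [3:1,1]
  • {2,3,8,9}:  v_{2} + v_{3} + v_{8} + v_{9} = 0  so sig = [4:]
  • {0,3,5,8}:  v_{0} + v_{3} + v_{5} + v_{8} = v_{7}  so sig = [4:1]
  • {3,5,8,9}:  v_{3} + v_{5} + v_{8} + v_{9} = v_{6}  so sig = [4:1]
  • {0,2,3,4,9}:  v_{0} + v_{2} + v_{3} + v_{4} + v_{9} = v_{1}  so sig = [5:1]

so the primitive-relation signature multiset is
    |P|=2: 7 collections, coeffs (), (1), (1,1), (1,1), (1,1,1,1), (1,1,2), (1,2,2)
    |P|=3: 2 collections, coeffs (1), (1,1)
    |P|=4: 3 collections, coeffs (), (1), (1)
    |P|=5: 1 collection, coeffs (1)


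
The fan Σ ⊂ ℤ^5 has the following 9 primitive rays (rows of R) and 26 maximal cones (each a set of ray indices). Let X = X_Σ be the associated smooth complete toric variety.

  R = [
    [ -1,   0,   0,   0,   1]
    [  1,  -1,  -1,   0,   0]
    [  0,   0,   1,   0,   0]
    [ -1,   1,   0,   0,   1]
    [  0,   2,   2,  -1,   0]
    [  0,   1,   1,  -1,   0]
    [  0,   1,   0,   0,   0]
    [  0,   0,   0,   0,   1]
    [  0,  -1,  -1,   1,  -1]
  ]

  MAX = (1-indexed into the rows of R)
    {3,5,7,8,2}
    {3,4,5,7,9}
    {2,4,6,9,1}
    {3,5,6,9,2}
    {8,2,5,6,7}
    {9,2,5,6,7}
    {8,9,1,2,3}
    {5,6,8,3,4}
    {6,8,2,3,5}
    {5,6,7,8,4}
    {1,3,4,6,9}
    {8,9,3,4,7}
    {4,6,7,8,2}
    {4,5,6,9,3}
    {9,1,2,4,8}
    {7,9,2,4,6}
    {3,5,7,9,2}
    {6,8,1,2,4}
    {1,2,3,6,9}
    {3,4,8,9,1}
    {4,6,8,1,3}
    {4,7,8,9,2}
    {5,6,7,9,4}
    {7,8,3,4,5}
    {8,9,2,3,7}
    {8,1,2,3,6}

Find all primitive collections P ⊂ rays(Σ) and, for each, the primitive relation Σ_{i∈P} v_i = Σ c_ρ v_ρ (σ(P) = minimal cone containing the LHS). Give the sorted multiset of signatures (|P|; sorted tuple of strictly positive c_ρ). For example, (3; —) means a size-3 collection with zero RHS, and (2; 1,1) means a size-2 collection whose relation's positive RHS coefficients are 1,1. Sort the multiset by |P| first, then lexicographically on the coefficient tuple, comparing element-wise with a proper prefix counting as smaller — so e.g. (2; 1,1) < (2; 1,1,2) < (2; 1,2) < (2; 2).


|primitive collections| = 7. Relations:

  • {1,7}:  v_{1} + v_{7} = v_{4} ; sig = (2; 1)
  • {1,5}:  v_{1} + v_{5} = v_{3} + v_{4} + v_{6} ; sig = (2; 1,1,1)
  • {6,8,9}:  v_{6} + v_{8} + v_{9} = 0 ; sig = (3; —)
  • {2,3,4}:  v_{2} + v_{3} + v_{4} = v_{8} ; sig = (3; 1)
  • {3,6,7}:  v_{3} + v_{6} + v_{7} = v_{5} ; sig = (3; 1)
  • {5,8,9}:  v_{5} + v_{8} + v_{9} = v_{3} + v_{7} ; sig = (3; 1,1)
  • {2,4,5}:  v_{2} + v_{4} + v_{5} = v_{6} + v_{7} + v_{8} ; sig = (3; 1,1,1)

Hence PRS(X_Σ) =
    |P|=2: 2 collections, coeffs (1), (1,1,1)
    |P|=3: 5 collections, coeffs (), (1), (1), (1,1), (1,1,1)


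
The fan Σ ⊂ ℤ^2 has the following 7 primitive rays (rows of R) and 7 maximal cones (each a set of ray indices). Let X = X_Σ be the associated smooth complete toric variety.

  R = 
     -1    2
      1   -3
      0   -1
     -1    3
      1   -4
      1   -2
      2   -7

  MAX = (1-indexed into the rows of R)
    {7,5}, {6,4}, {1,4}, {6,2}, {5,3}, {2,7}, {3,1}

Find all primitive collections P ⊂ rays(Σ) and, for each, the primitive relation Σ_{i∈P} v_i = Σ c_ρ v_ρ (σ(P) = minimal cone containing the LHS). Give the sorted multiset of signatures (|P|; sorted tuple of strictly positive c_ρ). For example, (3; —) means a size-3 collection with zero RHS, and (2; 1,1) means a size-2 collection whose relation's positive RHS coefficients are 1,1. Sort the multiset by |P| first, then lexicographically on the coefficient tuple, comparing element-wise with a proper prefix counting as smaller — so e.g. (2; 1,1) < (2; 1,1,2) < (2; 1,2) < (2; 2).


Δ(Σ) — 7 vertices, 14 min non-faces:

  • {1,6}:  v_{1} + v_{6} = 0  →  sig = (2; —)
  • {2,4}:  v_{2} + v_{4} = 0  →  sig = (2; —)
  • {1,2}:  v_{1} + v_{2} = v_{3}  →  sig = (2; 1)
  • {2,3}:  v_{2} + v_{3} = v_{5}  →  sig = (2; 1)
  • {2,5}:  v_{2} + v_{5} = v_{7}  →  sig = (2; 1)
  • {3,4}:  v_{3} + v_{4} = v_{1}  →  sig = (2; 1)
  • {3,6}:  v_{3} + v_{6} = v_{2}  →  sig = (2; 1)
  • {4,5}:  v_{4} + v_{5} = v_{3}  →  sig = (2; 1)
  • {4,7}:  v_{4} + v_{7} = v_{5}  →  sig = (2; 1)
  • {1,7}:  v_{1} + v_{7} = v_{3} + v_{5}  →  sig = (2; 1,1)
  • {1,5}:  v_{1} + v_{5} = 2·v_{3}  →  sig = (2; 2)
  • {3,7}:  v_{3} + v_{7} = 2·v_{5}  →  sig = (2; 2)
  • {5,6}:  v_{5} + v_{6} = 2·v_{2}  →  sig = (2; 2)
  • {6,7}:  v_{6} + v_{7} = 3·v_{2}  →  sig = (2; 3)

so the primitive-relation signature multiset is
{ (2; —) ×2,  (2; 1) ×7,  (2; 1,1),  (2; 2) ×3,  (2; 3) }


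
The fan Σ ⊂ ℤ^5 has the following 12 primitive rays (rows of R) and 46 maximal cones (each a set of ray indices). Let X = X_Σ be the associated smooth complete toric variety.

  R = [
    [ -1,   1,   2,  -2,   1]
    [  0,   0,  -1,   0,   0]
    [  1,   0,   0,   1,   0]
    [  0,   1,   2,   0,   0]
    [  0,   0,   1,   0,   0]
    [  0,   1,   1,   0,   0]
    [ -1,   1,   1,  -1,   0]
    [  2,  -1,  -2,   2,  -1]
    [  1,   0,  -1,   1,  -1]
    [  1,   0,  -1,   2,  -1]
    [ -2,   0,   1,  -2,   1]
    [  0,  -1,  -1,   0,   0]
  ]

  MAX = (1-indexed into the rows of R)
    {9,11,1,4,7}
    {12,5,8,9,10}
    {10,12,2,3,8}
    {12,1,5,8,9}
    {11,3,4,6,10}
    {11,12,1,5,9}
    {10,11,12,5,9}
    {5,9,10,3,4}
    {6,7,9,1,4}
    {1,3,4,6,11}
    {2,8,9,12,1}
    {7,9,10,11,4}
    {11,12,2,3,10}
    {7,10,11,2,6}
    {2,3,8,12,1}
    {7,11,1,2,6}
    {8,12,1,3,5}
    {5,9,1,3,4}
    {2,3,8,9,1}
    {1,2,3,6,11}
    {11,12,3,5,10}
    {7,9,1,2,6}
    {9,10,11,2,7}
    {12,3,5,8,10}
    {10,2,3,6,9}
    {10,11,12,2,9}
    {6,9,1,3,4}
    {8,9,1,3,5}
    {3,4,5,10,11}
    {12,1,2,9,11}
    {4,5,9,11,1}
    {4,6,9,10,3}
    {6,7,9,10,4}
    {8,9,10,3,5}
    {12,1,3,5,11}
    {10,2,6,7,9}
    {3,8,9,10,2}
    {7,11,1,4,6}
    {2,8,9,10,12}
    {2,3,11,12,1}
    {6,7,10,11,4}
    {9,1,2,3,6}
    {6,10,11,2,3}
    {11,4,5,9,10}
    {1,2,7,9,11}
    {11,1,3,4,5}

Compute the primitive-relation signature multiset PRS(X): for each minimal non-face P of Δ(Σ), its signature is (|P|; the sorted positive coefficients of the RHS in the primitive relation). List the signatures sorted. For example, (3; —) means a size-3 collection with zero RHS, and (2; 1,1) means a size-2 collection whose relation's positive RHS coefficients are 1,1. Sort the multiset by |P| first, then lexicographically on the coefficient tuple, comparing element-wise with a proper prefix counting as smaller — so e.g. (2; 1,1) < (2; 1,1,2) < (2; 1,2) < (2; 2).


|primitive collections| = 16. Relations:

  • {2,5}:  v_{2} + v_{5} = 0  so sig = (2; —)
  • {6,12}:  v_{6} + v_{12} = 0  so sig = (2; —)
  • {1,10}:  v_{1} + v_{10} = v_{6}  so sig = (2; 1)
  • {2,4}:  v_{2} + v_{4} = v_{6}  so sig = (2; 1)
  • {3,7}:  v_{3} + v_{7} = v_{6}  so sig = (2; 1)
  • {4,12}:  v_{4} + v_{12} = v_{5}  so sig = (2; 1)
  • {5,6}:  v_{5} + v_{6} = v_{4}  so sig = (2; 1)
  • {7,8}:  v_{7} + v_{8} = v_{9}  so sig = (2; 1)
  • {8,11}:  v_{8} + v_{11} = v_{12}  so sig = (2; 1)
  • {6,8}:  v_{6} + v_{8} = v_{3} + v_{9}  so sig = (2; 1,1)
  • {7,12}:  v_{7} + v_{12} = v_{9} + v_{11}  so sig = (2; 1,1)
  • {4,8}:  v_{4} + v_{8} = v_{3} + v_{5} + v_{9}  so sig = (2; 1,1,1)
  • {5,7}:  v_{5} + v_{7} = v_{4} + v_{9} + v_{11}  so sig = (2; 1,1,1)
  • {3,9,11}:  v_{3} + v_{9} + v_{11} = 0  so sig = (3; —)
  • {3,9,12}:  v_{3} + v_{9} + v_{12} = v_{8}  so sig = (3; 1)
  • {6,9,11}:  v_{6} + v_{9} + v_{11} = v_{7}  so sig = (3; 1)

Sorted signature multiset PRS(X):
    |P|=2: 13 collections, coeffs (), (), (1), (1), (1), (1), (1), (1), (1), (1,1), (1,1), (1,1,1), (1,1,1)
    |P|=3: 3 collections, coeffs (), (1), (1)


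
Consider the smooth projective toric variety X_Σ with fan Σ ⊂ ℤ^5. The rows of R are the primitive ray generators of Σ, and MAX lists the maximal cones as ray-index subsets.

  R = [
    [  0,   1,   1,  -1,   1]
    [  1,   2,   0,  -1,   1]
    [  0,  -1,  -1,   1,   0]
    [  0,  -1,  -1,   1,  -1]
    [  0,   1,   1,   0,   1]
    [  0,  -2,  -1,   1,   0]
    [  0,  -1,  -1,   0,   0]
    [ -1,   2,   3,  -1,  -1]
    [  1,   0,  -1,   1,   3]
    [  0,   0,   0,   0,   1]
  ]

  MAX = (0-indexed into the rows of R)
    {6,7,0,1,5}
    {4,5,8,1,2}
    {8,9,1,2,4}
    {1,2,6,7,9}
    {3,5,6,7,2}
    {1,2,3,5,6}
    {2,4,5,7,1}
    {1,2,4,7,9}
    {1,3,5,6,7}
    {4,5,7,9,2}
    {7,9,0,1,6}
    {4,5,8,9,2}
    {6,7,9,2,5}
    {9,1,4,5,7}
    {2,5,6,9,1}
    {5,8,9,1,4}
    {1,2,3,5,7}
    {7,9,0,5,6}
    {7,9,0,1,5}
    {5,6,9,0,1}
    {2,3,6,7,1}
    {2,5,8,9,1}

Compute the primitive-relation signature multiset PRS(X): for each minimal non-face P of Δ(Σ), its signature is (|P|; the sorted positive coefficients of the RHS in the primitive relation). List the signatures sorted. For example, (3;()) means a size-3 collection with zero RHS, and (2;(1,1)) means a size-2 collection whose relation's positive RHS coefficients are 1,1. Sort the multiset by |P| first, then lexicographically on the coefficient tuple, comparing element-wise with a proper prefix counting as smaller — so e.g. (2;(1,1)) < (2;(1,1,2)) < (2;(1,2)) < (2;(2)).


14 collections generate NE(X_Σ); each relation:

  {0,3}:  v_{0} + v_{3} = 0 — sig = (2;())
  {0,2}:  v_{0} + v_{2} = v_{9} — sig = (2;(1))
  {3,9}:  v_{3} + v_{9} = v_{2} — sig = (2;(1))
  {4,6}:  v_{4} + v_{6} = v_{9} — sig = (2;(1))
  {0,4}:  v_{0} + v_{4} = v_{1} + v_{5} + v_{7} + 2·v_{9} — sig = (2;(1,1,1,2))
  {0,8}:  v_{0} + v_{8} = v_{1} + v_{4} + v_{5} + 2·v_{9} — sig = (2;(1,1,1,2))
  {3,4}:  v_{3} + v_{4} = v_{1} + 2·v_{2} + v_{5} + v_{7} — sig = (2;(1,1,1,2))
  {3,8}:  v_{3} + v_{8} = v_{1} + 2·v_{2} + v_{4} + v_{5} — sig = (2;(1,1,1,2))
  {6,8}:  v_{6} + v_{8} = v_{1} + v_{2} + v_{5} + 2·v_{9} — sig = (2;(1,1,1,2))
  {7,8}:  v_{7} + v_{8} = 2·v_{4} — sig = (2;(2))
  {1,2,5,6,7}:  v_{1} + v_{2} + v_{5} + v_{6} + v_{7} = 0 — sig = (5;())
  {1,2,4,5,9}:  v_{1} + v_{2} + v_{4} + v_{5} + v_{9} = v_{8} — sig = (5;(1))
  {1,2,5,7,9}:  v_{1} + v_{2} + v_{5} + v_{7} + v_{9} = v_{4} — sig = (5;(1))
  {1,5,6,7,9}:  v_{1} + v_{5} + v_{6} + v_{7} + v_{9} = v_{0} — sig = (5;(1))

Hence PRS(X_Σ) =
[(2;()), (2;(1)), (2;(1)), (2;(1)), (2;(1,1,1,2)), (2;(1,1,1,2)), (2;(1,1,1,2)), (2;(1,1,1,2)), (2;(1,1,1,2)), (2;(2)), (5;()), (5;(1)), (5;(1)), (5;(1))]


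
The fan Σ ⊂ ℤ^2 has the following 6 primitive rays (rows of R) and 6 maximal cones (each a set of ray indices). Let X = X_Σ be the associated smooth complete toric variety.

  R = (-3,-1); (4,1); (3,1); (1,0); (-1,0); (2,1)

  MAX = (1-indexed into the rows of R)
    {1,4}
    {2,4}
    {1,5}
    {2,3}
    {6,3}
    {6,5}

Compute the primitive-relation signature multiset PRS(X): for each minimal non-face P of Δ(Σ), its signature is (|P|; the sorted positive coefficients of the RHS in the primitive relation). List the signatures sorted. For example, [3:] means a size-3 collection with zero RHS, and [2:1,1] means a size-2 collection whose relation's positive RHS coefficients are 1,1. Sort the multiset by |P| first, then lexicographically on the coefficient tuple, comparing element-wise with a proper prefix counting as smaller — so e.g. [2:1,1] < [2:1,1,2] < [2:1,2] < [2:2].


9 minimal non-faces of Δ(Σ) (on 6 rays):

  • {1,3}:  v_{1} + v_{3} = 0  →  sig = [2:]
  • {4,5}:  v_{4} + v_{5} = 0  →  sig = [2:]
  • {1,2}:  v_{1} + v_{2} = v_{4}  →  sig = [2:1]
  • {1,6}:  v_{1} + v_{6} = v_{5}  →  sig = [2:1]
  • {2,5}:  v_{2} + v_{5} = v_{3}  →  sig = [2:1]
  • {3,4}:  v_{3} + v_{4} = v_{2}  →  sig = [2:1]
  • {3,5}:  v_{3} + v_{5} = v_{6}  →  sig = [2:1]
  • {4,6}:  v_{4} + v_{6} = v_{3}  →  sig = [2:1]
  • {2,6}:  v_{2} + v_{6} = 2·v_{3}  →  sig = [2:2]

so the primitive-relation signature multiset is
[[2:], [2:], [2:1], [2:1], [2:1], [2:1], [2:1], [2:1], [2:2]]


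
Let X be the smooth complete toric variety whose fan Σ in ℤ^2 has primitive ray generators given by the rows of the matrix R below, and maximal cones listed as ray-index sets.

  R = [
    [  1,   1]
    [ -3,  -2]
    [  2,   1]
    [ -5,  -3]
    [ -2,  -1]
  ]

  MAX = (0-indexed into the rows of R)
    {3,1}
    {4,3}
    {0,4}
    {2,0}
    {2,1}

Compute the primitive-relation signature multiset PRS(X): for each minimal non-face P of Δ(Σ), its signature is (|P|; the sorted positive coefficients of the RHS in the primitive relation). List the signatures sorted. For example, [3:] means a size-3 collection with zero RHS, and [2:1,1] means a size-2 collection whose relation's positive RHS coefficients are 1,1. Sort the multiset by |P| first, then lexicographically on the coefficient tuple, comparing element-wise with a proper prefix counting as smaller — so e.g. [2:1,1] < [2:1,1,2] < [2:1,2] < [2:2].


Δ(Σ) — 5 vertices, 5 min non-faces:

  {2,4}:  v_{2} + v_{4} = 0  ⟹  sig = [2:]
  {0,1}:  v_{0} + v_{1} = v_{4}  ⟹  sig = [2:1]
  {1,4}:  v_{1} + v_{4} = v_{3}  ⟹  sig = [2:1]
  {2,3}:  v_{2} + v_{3} = v_{1}  ⟹  sig = [2:1]
  {0,3}:  v_{0} + v_{3} = 2·v_{4}  ⟹  sig = [2:2]

Sorted signature multiset PRS(X):
{ [2:],  [2:1] ×3,  [2:2] }


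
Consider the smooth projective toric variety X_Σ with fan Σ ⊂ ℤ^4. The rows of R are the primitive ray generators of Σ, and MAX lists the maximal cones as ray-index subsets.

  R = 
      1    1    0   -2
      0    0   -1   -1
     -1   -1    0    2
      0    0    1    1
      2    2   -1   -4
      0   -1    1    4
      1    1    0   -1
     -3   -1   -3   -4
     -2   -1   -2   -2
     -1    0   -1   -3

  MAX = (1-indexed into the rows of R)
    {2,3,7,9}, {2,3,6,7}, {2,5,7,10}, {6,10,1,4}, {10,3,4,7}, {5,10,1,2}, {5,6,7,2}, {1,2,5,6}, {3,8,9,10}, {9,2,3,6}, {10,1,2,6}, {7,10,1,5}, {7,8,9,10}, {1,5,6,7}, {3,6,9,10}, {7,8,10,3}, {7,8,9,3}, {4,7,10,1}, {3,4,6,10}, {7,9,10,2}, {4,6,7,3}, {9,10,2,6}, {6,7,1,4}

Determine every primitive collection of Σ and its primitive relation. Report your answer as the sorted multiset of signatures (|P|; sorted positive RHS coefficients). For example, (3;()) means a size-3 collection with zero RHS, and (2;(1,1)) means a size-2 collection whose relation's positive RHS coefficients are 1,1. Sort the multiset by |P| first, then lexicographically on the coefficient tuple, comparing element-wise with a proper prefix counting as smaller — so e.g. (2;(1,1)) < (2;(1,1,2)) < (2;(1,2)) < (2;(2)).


Σ has 18 primitive collections:

  P = {1,3}:  v_{1} + v_{3} = 0  →  sig = (2;())
  P = {2,4}:  v_{2} + v_{4} = 0  →  sig = (2;())
  P = {1,9}:  v_{1} + v_{9} = v_{2} + v_{10}  →  sig = (2;(1,1))
  P = {3,5}:  v_{3} + v_{5} = v_{2} + v_{7}  →  sig = (2;(1,1))
  P = {4,5}:  v_{4} + v_{5} = v_{1} + v_{7}  →  sig = (2;(1,1))
  P = {4,9}:  v_{4} + v_{9} = v_{3} + v_{10}  →  sig = (2;(1,1))
  P = {6,8}:  v_{6} + v_{8} = v_{3} + v_{9}  →  sig = (2;(1,1))
  P = {1,8}:  v_{1} + v_{8} = v_{7} + v_{9} + v_{10}  →  sig = (2;(1,1,1))
  P = {5,8}:  v_{5} + v_{8} = v_{2} + 2·v_{7} + v_{9} + v_{10}  →  sig = (2;(1,1,1,2))
  P = {5,9}:  v_{5} + v_{9} = 2·v_{2} + v_{7} + v_{10}  →  sig = (2;(1,1,2))
  P = {2,8}:  v_{2} + v_{8} = v_{7} + 2·v_{9}  →  sig = (2;(1,2))
  P = {4,8}:  v_{4} + v_{8} = 2·v_{3} + v_{7} + 2·v_{10}  →  sig = (2;(1,2,2))
  P = {6,7,10}:  v_{6} + v_{7} + v_{10} = 0  →  sig = (3;())
  P = {1,2,7}:  v_{1} + v_{2} + v_{7} = v_{5}  →  sig = (3;(1))
  P = {2,3,10}:  v_{2} + v_{3} + v_{10} = v_{9}  →  sig = (3;(1))
  P = {5,6,10}:  v_{5} + v_{6} + v_{10} = v_{1} + v_{2}  →  sig = (3;(1,1))
  P = {6,7,9}:  v_{6} + v_{7} + v_{9} = v_{2} + v_{3}  →  sig = (3;(1,1))
  P = {3,7,9,10}:  v_{3} + v_{7} + v_{9} + v_{10} = v_{8}  →  sig = (4;(1))

Hence PRS(X_Σ) =
{ (2;()) ×2,  (2;(1,1)) ×5,  (2;(1,1,1)),  (2;(1,1,1,2)),  (2;(1,1,2)),  (2;(1,2)),  (2;(1,2,2)),  (3;()),  (3;(1)) ×2,  (3;(1,1)) ×2,  (4;(1)) }


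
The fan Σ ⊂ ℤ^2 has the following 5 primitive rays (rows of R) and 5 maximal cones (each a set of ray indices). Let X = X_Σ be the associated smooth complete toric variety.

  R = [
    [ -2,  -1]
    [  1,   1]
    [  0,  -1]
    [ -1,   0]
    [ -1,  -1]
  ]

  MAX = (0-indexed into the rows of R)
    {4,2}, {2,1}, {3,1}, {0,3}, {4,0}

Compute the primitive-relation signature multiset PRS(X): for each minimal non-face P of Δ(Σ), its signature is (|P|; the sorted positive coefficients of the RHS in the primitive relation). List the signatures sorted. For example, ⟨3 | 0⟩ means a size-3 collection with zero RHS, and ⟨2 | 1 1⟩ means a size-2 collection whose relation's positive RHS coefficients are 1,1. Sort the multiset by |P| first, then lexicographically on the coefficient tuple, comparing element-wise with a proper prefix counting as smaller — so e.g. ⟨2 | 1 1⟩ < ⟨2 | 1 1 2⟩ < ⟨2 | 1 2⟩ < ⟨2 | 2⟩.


|primitive collections| = 5. Relations:

  P = {1,4}:  v_{1} + v_{4} = 0 ; sig = ⟨2 | 0⟩
  P = {0,1}:  v_{0} + v_{1} = v_{3} ; sig = ⟨2 | 1⟩
  P = {2,3}:  v_{2} + v_{3} = v_{4} ; sig = ⟨2 | 1⟩
  P = {3,4}:  v_{3} + v_{4} = v_{0} ; sig = ⟨2 | 1⟩
  P = {0,2}:  v_{0} + v_{2} = 2·v_{4} ; sig = ⟨2 | 2⟩

Signatures (|P|; sorted positive RHS coefficients), sorted:
[⟨2 | 0⟩, ⟨2 | 1⟩, ⟨2 | 1⟩, ⟨2 | 1⟩, ⟨2 | 2⟩]
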